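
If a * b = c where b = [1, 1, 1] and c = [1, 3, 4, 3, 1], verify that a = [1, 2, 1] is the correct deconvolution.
Forward-compute [1, 2, 1] * [1, 1, 1]: c[0] = 1×1 = 1; c[1] = 1×1 + 2×1 = 3; c[2] = 1×1 + 2×1 + 1×1 = 4; c[3] = 2×1 + 1×1 = 3; c[4] = 1×1 = 1 → [1, 3, 4, 3, 1]. Matches given c = [1, 3, 4, 3, 1], so verified.

Verified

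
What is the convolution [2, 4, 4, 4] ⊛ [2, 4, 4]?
y[0] = 2×2 = 4; y[1] = 2×4 + 4×2 = 16; y[2] = 2×4 + 4×4 + 4×2 = 32; y[3] = 4×4 + 4×4 + 4×2 = 40; y[4] = 4×4 + 4×4 = 32; y[5] = 4×4 = 16

[4, 16, 32, 40, 32, 16]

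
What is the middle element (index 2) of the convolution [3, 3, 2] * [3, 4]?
Use y[k] = Σ_i a[i]·b[k-i] at k=2. y[2] = 3×4 + 2×3 = 18

18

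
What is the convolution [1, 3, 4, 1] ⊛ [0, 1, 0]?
y[0] = 1×0 = 0; y[1] = 1×1 + 3×0 = 1; y[2] = 1×0 + 3×1 + 4×0 = 3; y[3] = 3×0 + 4×1 + 1×0 = 4; y[4] = 4×0 + 1×1 = 1; y[5] = 1×0 = 0

[0, 1, 3, 4, 1, 0]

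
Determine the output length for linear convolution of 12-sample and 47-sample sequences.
Linear/full convolution length: m + n - 1 = 12 + 47 - 1 = 58

58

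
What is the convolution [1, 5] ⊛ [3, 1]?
y[0] = 1×3 = 3; y[1] = 1×1 + 5×3 = 16; y[2] = 5×1 = 5

[3, 16, 5]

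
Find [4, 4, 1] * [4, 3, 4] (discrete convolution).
y[0] = 4×4 = 16; y[1] = 4×3 + 4×4 = 28; y[2] = 4×4 + 4×3 + 1×4 = 32; y[3] = 4×4 + 1×3 = 19; y[4] = 1×4 = 4

[16, 28, 32, 19, 4]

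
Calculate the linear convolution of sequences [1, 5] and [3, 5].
y[0] = 1×3 = 3; y[1] = 1×5 + 5×3 = 20; y[2] = 5×5 = 25

[3, 20, 25]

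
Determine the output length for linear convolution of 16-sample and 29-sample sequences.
Linear/full convolution length: m + n - 1 = 16 + 29 - 1 = 44

44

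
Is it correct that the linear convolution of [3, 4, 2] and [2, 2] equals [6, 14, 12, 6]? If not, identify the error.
Recompute linear convolution of [3, 4, 2] and [2, 2]: y[0] = 3×2 = 6; y[1] = 3×2 + 4×2 = 14; y[2] = 4×2 + 2×2 = 12; y[3] = 2×2 = 4 → [6, 14, 12, 4]. Compare to given [6, 14, 12, 6]: they differ at index 3: given 6, correct 4, so answer: No

No. Error at index 3: given 6, correct 4.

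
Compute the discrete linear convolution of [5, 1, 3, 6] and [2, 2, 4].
y[0] = 5×2 = 10; y[1] = 5×2 + 1×2 = 12; y[2] = 5×4 + 1×2 + 3×2 = 28; y[3] = 1×4 + 3×2 + 6×2 = 22; y[4] = 3×4 + 6×2 = 24; y[5] = 6×4 = 24

[10, 12, 28, 22, 24, 24]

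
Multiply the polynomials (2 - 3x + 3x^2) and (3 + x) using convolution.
Ascending coefficients: a = [2, -3, 3], b = [3, 1]. c[0] = 2×3 = 6; c[1] = 2×1 + -3×3 = -7; c[2] = -3×1 + 3×3 = 6; c[3] = 3×1 = 3. Result coefficients: [6, -7, 6, 3] → 6 - 7x + 6x^2 + 3x^3

6 - 7x + 6x^2 + 3x^3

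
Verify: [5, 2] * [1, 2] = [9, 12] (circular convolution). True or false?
Recompute circular convolution of [5, 2] and [1, 2]: y[0] = 5×1 + 2×2 = 9; y[1] = 5×2 + 2×1 = 12 → [9, 12]. Given [9, 12] matches, so answer: Yes

Yes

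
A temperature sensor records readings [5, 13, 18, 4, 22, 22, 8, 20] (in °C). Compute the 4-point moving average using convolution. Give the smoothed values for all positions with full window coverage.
4-point moving average kernel = [1, 1, 1, 1]. Apply in 'valid' mode (full window coverage): avg[0] = (5 + 13 + 18 + 4) / 4 = 10.0; avg[1] = (13 + 18 + 4 + 22) / 4 = 14.25; avg[2] = (18 + 4 + 22 + 22) / 4 = 16.5; avg[3] = (4 + 22 + 22 + 8) / 4 = 14.0; avg[4] = (22 + 22 + 8 + 20) / 4 = 18.0. Smoothed values: [10.0, 14.25, 16.5, 14.0, 18.0]

[10.0, 14.25, 16.5, 14.0, 18.0]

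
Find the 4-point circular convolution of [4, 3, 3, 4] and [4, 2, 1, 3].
Use y[k] = Σ_j a[j]·b[(k-j) mod 4]. y[0] = 4×4 + 3×3 + 3×1 + 4×2 = 36; y[1] = 4×2 + 3×4 + 3×3 + 4×1 = 33; y[2] = 4×1 + 3×2 + 3×4 + 4×3 = 34; y[3] = 4×3 + 3×1 + 3×2 + 4×4 = 37. Result: [36, 33, 34, 37]

[36, 33, 34, 37]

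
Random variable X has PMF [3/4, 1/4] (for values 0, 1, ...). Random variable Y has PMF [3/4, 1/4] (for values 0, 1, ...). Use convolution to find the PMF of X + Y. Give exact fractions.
P(X+Y=k) = Σ_i P(X=i)·P(Y=k-i) — a convolution of [3/4, 1/4] and [3/4, 1/4]. P(X+Y=0) = (3/4)×(3/4) = 9/16; P(X+Y=1) = (3/4)×(1/4) + (1/4)×(3/4) = 3/16 + 3/16 = 3/8; P(X+Y=2) = (1/4)×(1/4) = 1/16. PMF: [9/16, 3/8, 1/16] (sums to 1 ✓)

[9/16, 3/8, 1/16]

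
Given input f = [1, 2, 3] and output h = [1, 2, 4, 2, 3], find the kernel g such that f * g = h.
Output length 5 = len(f) + len(g) - 1 ⇒ len(g) = 3. Solve g forward using g[k] = (h[k] - Σ_{i≥1} f[i]·g[k-i]) / f[0]: g[0] = h[0] / f[0] = 1 / 1 = 1; g[1] = (h[1] - 2×1) / f[0] = (2 - 2×1) / 1 = 0; g[2] = (h[2] - 2×0 - 3×1) / f[0] = (4 - 2×0 - 3×1) / 1 = 1. So g = [1, 0, 1]. Forward-check [1, 2, 3] * [1, 0, 1]: h[0] = 1×1 = 1; h[1] = 1×0 + 2×1 = 2; h[2] = 1×1 + 2×0 + 3×1 = 4; h[3] = 2×1 + 3×0 = 2; h[4] = 3×1 = 3 → [1, 2, 4, 2, 3] ✓

[1, 0, 1]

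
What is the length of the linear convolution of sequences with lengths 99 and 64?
Linear/full convolution length: m + n - 1 = 99 + 64 - 1 = 162

162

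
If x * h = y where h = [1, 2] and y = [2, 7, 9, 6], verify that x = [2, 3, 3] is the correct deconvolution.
Forward-compute [2, 3, 3] * [1, 2]: y[0] = 2×1 = 2; y[1] = 2×2 + 3×1 = 7; y[2] = 3×2 + 3×1 = 9; y[3] = 3×2 = 6 → [2, 7, 9, 6]. Matches given y = [2, 7, 9, 6], so verified.

Verified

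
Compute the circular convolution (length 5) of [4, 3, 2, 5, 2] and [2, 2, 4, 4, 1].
Use y[k] = Σ_j u[j]·v[(k-j) mod 5]. y[0] = 4×2 + 3×1 + 2×4 + 5×4 + 2×2 = 43; y[1] = 4×2 + 3×2 + 2×1 + 5×4 + 2×4 = 44; y[2] = 4×4 + 3×2 + 2×2 + 5×1 + 2×4 = 39; y[3] = 4×4 + 3×4 + 2×2 + 5×2 + 2×1 = 44; y[4] = 4×1 + 3×4 + 2×4 + 5×2 + 2×2 = 38. Result: [43, 44, 39, 44, 38]

[43, 44, 39, 44, 38]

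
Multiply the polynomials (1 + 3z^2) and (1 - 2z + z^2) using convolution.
Ascending coefficients: a = [1, 0, 3], b = [1, -2, 1]. c[0] = 1×1 = 1; c[1] = 1×-2 + 0×1 = -2; c[2] = 1×1 + 0×-2 + 3×1 = 4; c[3] = 0×1 + 3×-2 = -6; c[4] = 3×1 = 3. Result coefficients: [1, -2, 4, -6, 3] → 1 - 2z + 4z^2 - 6z^3 + 3z^4

1 - 2z + 4z^2 - 6z^3 + 3z^4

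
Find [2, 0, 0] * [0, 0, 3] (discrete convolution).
y[0] = 2×0 = 0; y[1] = 2×0 + 0×0 = 0; y[2] = 2×3 + 0×0 + 0×0 = 6; y[3] = 0×3 + 0×0 = 0; y[4] = 0×3 = 0

[0, 0, 6, 0, 0]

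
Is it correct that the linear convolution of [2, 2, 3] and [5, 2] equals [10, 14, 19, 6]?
Recompute linear convolution of [2, 2, 3] and [5, 2]: y[0] = 2×5 = 10; y[1] = 2×2 + 2×5 = 14; y[2] = 2×2 + 3×5 = 19; y[3] = 3×2 = 6 → [10, 14, 19, 6]. Given [10, 14, 19, 6] matches, so answer: Yes

Yes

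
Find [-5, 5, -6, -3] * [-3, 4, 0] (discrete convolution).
y[0] = -5×-3 = 15; y[1] = -5×4 + 5×-3 = -35; y[2] = -5×0 + 5×4 + -6×-3 = 38; y[3] = 5×0 + -6×4 + -3×-3 = -15; y[4] = -6×0 + -3×4 = -12; y[5] = -3×0 = 0

[15, -35, 38, -15, -12, 0]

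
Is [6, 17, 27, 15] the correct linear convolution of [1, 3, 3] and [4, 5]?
Recompute linear convolution of [1, 3, 3] and [4, 5]: y[0] = 1×4 = 4; y[1] = 1×5 + 3×4 = 17; y[2] = 3×5 + 3×4 = 27; y[3] = 3×5 = 15 → [4, 17, 27, 15]. Compare to given [6, 17, 27, 15]: they differ at index 0: given 6, correct 4, so answer: No

No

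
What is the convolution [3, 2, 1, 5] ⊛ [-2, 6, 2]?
y[0] = 3×-2 = -6; y[1] = 3×6 + 2×-2 = 14; y[2] = 3×2 + 2×6 + 1×-2 = 16; y[3] = 2×2 + 1×6 + 5×-2 = 0; y[4] = 1×2 + 5×6 = 32; y[5] = 5×2 = 10

[-6, 14, 16, 0, 32, 10]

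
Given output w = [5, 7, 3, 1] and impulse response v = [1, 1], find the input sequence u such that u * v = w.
Deconvolve w=[5, 7, 3, 1] by v=[1, 1]. Since v[0]=1, solve forward: u[0] = w[0] / 1 = 5; u[1] = (w[1] - 5×1) / 1 = 2; u[2] = (w[2] - 2×1) / 1 = 1. So u = [5, 2, 1]. Check by forward convolution: w[0] = 5×1 = 5; w[1] = 5×1 + 2×1 = 7; w[2] = 2×1 + 1×1 = 3; w[3] = 1×1 = 1

[5, 2, 1]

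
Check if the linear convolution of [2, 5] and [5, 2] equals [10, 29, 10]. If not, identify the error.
Recompute linear convolution of [2, 5] and [5, 2]: y[0] = 2×5 = 10; y[1] = 2×2 + 5×5 = 29; y[2] = 5×2 = 10 → [10, 29, 10]. Given [10, 29, 10] matches, so answer: Yes

Yes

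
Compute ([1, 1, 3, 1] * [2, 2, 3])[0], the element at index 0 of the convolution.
Use y[k] = Σ_i a[i]·b[k-i] at k=0. y[0] = 1×2 = 2

2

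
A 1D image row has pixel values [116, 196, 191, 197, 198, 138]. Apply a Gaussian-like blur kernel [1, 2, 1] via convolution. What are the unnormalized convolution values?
Convolve image row [116, 196, 191, 197, 198, 138] with kernel [1, 2, 1]: y[0] = 116×1 = 116; y[1] = 116×2 + 196×1 = 428; y[2] = 116×1 + 196×2 + 191×1 = 699; y[3] = 196×1 + 191×2 + 197×1 = 775; y[4] = 191×1 + 197×2 + 198×1 = 783; y[5] = 197×1 + 198×2 + 138×1 = 731; y[6] = 198×1 + 138×2 = 474; y[7] = 138×1 = 138 → [116, 428, 699, 775, 783, 731, 474, 138]. Normalization factor = sum(kernel) = 4.

[116, 428, 699, 775, 783, 731, 474, 138]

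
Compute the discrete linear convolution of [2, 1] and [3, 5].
y[0] = 2×3 = 6; y[1] = 2×5 + 1×3 = 13; y[2] = 1×5 = 5

[6, 13, 5]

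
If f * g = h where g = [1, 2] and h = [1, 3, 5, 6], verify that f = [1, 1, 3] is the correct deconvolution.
Forward-compute [1, 1, 3] * [1, 2]: h[0] = 1×1 = 1; h[1] = 1×2 + 1×1 = 3; h[2] = 1×2 + 3×1 = 5; h[3] = 3×2 = 6 → [1, 3, 5, 6]. Matches given h = [1, 3, 5, 6], so verified.

Verified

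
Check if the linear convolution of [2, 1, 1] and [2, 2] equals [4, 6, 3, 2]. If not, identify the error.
Recompute linear convolution of [2, 1, 1] and [2, 2]: y[0] = 2×2 = 4; y[1] = 2×2 + 1×2 = 6; y[2] = 1×2 + 1×2 = 4; y[3] = 1×2 = 2 → [4, 6, 4, 2]. Compare to given [4, 6, 3, 2]: they differ at index 2: given 3, correct 4, so answer: No

No. Error at index 2: given 3, correct 4.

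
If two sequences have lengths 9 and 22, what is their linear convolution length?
Linear/full convolution length: m + n - 1 = 9 + 22 - 1 = 30

30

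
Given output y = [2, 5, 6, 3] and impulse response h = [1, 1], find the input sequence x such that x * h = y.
Deconvolve y=[2, 5, 6, 3] by h=[1, 1]. Since h[0]=1, solve forward: x[0] = y[0] / 1 = 2; x[1] = (y[1] - 2×1) / 1 = 3; x[2] = (y[2] - 3×1) / 1 = 3. So x = [2, 3, 3]. Check by forward convolution: y[0] = 2×1 = 2; y[1] = 2×1 + 3×1 = 5; y[2] = 3×1 + 3×1 = 6; y[3] = 3×1 = 3

[2, 3, 3]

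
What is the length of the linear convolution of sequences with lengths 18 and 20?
Linear/full convolution length: m + n - 1 = 18 + 20 - 1 = 37

37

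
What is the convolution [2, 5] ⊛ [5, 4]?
y[0] = 2×5 = 10; y[1] = 2×4 + 5×5 = 33; y[2] = 5×4 = 20

[10, 33, 20]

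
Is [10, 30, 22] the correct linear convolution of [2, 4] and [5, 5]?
Recompute linear convolution of [2, 4] and [5, 5]: y[0] = 2×5 = 10; y[1] = 2×5 + 4×5 = 30; y[2] = 4×5 = 20 → [10, 30, 20]. Compare to given [10, 30, 22]: they differ at index 2: given 22, correct 20, so answer: No

No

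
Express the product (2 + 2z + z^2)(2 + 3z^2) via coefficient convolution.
Ascending coefficients: a = [2, 2, 1], b = [2, 0, 3]. c[0] = 2×2 = 4; c[1] = 2×0 + 2×2 = 4; c[2] = 2×3 + 2×0 + 1×2 = 8; c[3] = 2×3 + 1×0 = 6; c[4] = 1×3 = 3. Result coefficients: [4, 4, 8, 6, 3] → 4 + 4z + 8z^2 + 6z^3 + 3z^4

4 + 4z + 8z^2 + 6z^3 + 3z^4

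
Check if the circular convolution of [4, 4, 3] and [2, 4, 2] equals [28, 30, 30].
Recompute circular convolution of [4, 4, 3] and [2, 4, 2]: y[0] = 4×2 + 4×2 + 3×4 = 28; y[1] = 4×4 + 4×2 + 3×2 = 30; y[2] = 4×2 + 4×4 + 3×2 = 30 → [28, 30, 30]. Given [28, 30, 30] matches, so answer: Yes

Yes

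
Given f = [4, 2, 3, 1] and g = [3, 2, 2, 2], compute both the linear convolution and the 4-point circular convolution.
Linear: y_lin[0] = 4×3 = 12; y_lin[1] = 4×2 + 2×3 = 14; y_lin[2] = 4×2 + 2×2 + 3×3 = 21; y_lin[3] = 4×2 + 2×2 + 3×2 + 1×3 = 21; y_lin[4] = 2×2 + 3×2 + 1×2 = 12; y_lin[5] = 3×2 + 1×2 = 8; y_lin[6] = 1×2 = 2 → [12, 14, 21, 21, 12, 8, 2]. Circular (length 4): y[0] = 4×3 + 2×2 + 3×2 + 1×2 = 24; y[1] = 4×2 + 2×3 + 3×2 + 1×2 = 22; y[2] = 4×2 + 2×2 + 3×3 + 1×2 = 23; y[3] = 4×2 + 2×2 + 3×2 + 1×3 = 21 → [24, 22, 23, 21]

Linear: [12, 14, 21, 21, 12, 8, 2], Circular: [24, 22, 23, 21]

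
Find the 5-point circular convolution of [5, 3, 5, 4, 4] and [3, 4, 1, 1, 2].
Use y[k] = Σ_j s[j]·t[(k-j) mod 5]. y[0] = 5×3 + 3×2 + 5×1 + 4×1 + 4×4 = 46; y[1] = 5×4 + 3×3 + 5×2 + 4×1 + 4×1 = 47; y[2] = 5×1 + 3×4 + 5×3 + 4×2 + 4×1 = 44; y[3] = 5×1 + 3×1 + 5×4 + 4×3 + 4×2 = 48; y[4] = 5×2 + 3×1 + 5×1 + 4×4 + 4×3 = 46. Result: [46, 47, 44, 48, 46]

[46, 47, 44, 48, 46]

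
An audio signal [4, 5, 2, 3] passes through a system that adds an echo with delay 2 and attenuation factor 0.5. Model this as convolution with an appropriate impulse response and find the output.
Direct-path + delayed-attenuated-path model → impulse response h = [1, 0, 0.5] (1 at lag 0, 0.5 at lag 2). Output y[n] = x[n] + 0.5·x[n - 2] (with x[n] = 0 outside 0..3): y[0] = 4 + 0.5×0 = 4; y[1] = 5 + 0.5×0 = 5; y[2] = 2 + 0.5×4 = 4.0; y[3] = 3 + 0.5×5 = 5.5; y[4] = 0 + 0.5×2 = 1.0; y[5] = 0 + 0.5×3 = 1.5. So y = [4, 5, 4.0, 5.5, 1.0, 1.5]

[4, 5, 4.0, 5.5, 1.0, 1.5]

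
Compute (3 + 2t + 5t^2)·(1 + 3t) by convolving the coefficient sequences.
Ascending coefficients: a = [3, 2, 5], b = [1, 3]. c[0] = 3×1 = 3; c[1] = 3×3 + 2×1 = 11; c[2] = 2×3 + 5×1 = 11; c[3] = 5×3 = 15. Result coefficients: [3, 11, 11, 15] → 3 + 11t + 11t^2 + 15t^3

3 + 11t + 11t^2 + 15t^3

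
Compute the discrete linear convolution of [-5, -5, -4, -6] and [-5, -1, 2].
y[0] = -5×-5 = 25; y[1] = -5×-1 + -5×-5 = 30; y[2] = -5×2 + -5×-1 + -4×-5 = 15; y[3] = -5×2 + -4×-1 + -6×-5 = 24; y[4] = -4×2 + -6×-1 = -2; y[5] = -6×2 = -12

[25, 30, 15, 24, -2, -12]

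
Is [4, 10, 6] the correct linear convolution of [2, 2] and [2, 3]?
Recompute linear convolution of [2, 2] and [2, 3]: y[0] = 2×2 = 4; y[1] = 2×3 + 2×2 = 10; y[2] = 2×3 = 6 → [4, 10, 6]. Given [4, 10, 6] matches, so answer: Yes

Yes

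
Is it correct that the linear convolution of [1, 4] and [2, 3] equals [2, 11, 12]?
Recompute linear convolution of [1, 4] and [2, 3]: y[0] = 1×2 = 2; y[1] = 1×3 + 4×2 = 11; y[2] = 4×3 = 12 → [2, 11, 12]. Given [2, 11, 12] matches, so answer: Yes

Yes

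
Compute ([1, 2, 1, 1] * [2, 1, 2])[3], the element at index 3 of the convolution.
Use y[k] = Σ_i a[i]·b[k-i] at k=3. y[3] = 2×2 + 1×1 + 1×2 = 7

7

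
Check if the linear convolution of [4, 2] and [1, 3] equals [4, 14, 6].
Recompute linear convolution of [4, 2] and [1, 3]: y[0] = 4×1 = 4; y[1] = 4×3 + 2×1 = 14; y[2] = 2×3 = 6 → [4, 14, 6]. Given [4, 14, 6] matches, so answer: Yes

Yes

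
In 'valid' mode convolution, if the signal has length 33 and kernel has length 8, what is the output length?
'Valid' mode counts only positions where the kernel fully overlaps the signal: m - n + 1 = 33 - 8 + 1 = 26

26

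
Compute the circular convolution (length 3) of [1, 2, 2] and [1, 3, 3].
Use y[k] = Σ_j x[j]·h[(k-j) mod 3]. y[0] = 1×1 + 2×3 + 2×3 = 13; y[1] = 1×3 + 2×1 + 2×3 = 11; y[2] = 1×3 + 2×3 + 2×1 = 11. Result: [13, 11, 11]

[13, 11, 11]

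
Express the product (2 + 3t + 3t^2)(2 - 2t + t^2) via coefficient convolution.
Ascending coefficients: a = [2, 3, 3], b = [2, -2, 1]. c[0] = 2×2 = 4; c[1] = 2×-2 + 3×2 = 2; c[2] = 2×1 + 3×-2 + 3×2 = 2; c[3] = 3×1 + 3×-2 = -3; c[4] = 3×1 = 3. Result coefficients: [4, 2, 2, -3, 3] → 4 + 2t + 2t^2 - 3t^3 + 3t^4

4 + 2t + 2t^2 - 3t^3 + 3t^4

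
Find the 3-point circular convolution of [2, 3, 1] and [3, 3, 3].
Use y[k] = Σ_j f[j]·g[(k-j) mod 3]. y[0] = 2×3 + 3×3 + 1×3 = 18; y[1] = 2×3 + 3×3 + 1×3 = 18; y[2] = 2×3 + 3×3 + 1×3 = 18. Result: [18, 18, 18]

[18, 18, 18]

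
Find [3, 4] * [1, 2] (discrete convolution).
y[0] = 3×1 = 3; y[1] = 3×2 + 4×1 = 10; y[2] = 4×2 = 8

[3, 10, 8]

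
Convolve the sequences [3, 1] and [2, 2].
y[0] = 3×2 = 6; y[1] = 3×2 + 1×2 = 8; y[2] = 1×2 = 2

[6, 8, 2]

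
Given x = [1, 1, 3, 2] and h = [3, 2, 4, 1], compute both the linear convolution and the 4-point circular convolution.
Linear: y_lin[0] = 1×3 = 3; y_lin[1] = 1×2 + 1×3 = 5; y_lin[2] = 1×4 + 1×2 + 3×3 = 15; y_lin[3] = 1×1 + 1×4 + 3×2 + 2×3 = 17; y_lin[4] = 1×1 + 3×4 + 2×2 = 17; y_lin[5] = 3×1 + 2×4 = 11; y_lin[6] = 2×1 = 2 → [3, 5, 15, 17, 17, 11, 2]. Circular (length 4): y[0] = 1×3 + 1×1 + 3×4 + 2×2 = 20; y[1] = 1×2 + 1×3 + 3×1 + 2×4 = 16; y[2] = 1×4 + 1×2 + 3×3 + 2×1 = 17; y[3] = 1×1 + 1×4 + 3×2 + 2×3 = 17 → [20, 16, 17, 17]

Linear: [3, 5, 15, 17, 17, 11, 2], Circular: [20, 16, 17, 17]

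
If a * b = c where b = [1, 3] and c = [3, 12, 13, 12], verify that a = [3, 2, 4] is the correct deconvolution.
Forward-compute [3, 2, 4] * [1, 3]: c[0] = 3×1 = 3; c[1] = 3×3 + 2×1 = 11; c[2] = 2×3 + 4×1 = 10; c[3] = 4×3 = 12 → [3, 11, 10, 12]. Does not match given c = [3, 12, 13, 12].

Not verified. [3, 2, 4] * [1, 3] = [3, 11, 10, 12], which differs from [3, 12, 13, 12] at index 1.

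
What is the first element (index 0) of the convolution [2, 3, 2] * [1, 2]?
Use y[k] = Σ_i a[i]·b[k-i] at k=0. y[0] = 2×1 = 2

2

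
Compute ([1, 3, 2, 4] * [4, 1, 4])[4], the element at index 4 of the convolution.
Use y[k] = Σ_i a[i]·b[k-i] at k=4. y[4] = 2×4 + 4×1 = 12

12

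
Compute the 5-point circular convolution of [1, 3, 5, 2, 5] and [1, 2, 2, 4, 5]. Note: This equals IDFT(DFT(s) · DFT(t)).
Either evaluate y[k] = Σ_j s[j]·t[(k-j) mod 5] directly, or use IDFT(DFT(s) · DFT(t)). y[0] = 1×1 + 3×5 + 5×4 + 2×2 + 5×2 = 50; y[1] = 1×2 + 3×1 + 5×5 + 2×4 + 5×2 = 48; y[2] = 1×2 + 3×2 + 5×1 + 2×5 + 5×4 = 43; y[3] = 1×4 + 3×2 + 5×2 + 2×1 + 5×5 = 47; y[4] = 1×5 + 3×4 + 5×2 + 2×2 + 5×1 = 36. Result: [50, 48, 43, 47, 36]

[50, 48, 43, 47, 36]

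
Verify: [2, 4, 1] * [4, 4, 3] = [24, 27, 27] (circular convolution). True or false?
Recompute circular convolution of [2, 4, 1] and [4, 4, 3]: y[0] = 2×4 + 4×3 + 1×4 = 24; y[1] = 2×4 + 4×4 + 1×3 = 27; y[2] = 2×3 + 4×4 + 1×4 = 26 → [24, 27, 26]. Compare to given [24, 27, 27]: they differ at index 2: given 27, correct 26, so answer: No

No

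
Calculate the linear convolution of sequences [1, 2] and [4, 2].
y[0] = 1×4 = 4; y[1] = 1×2 + 2×4 = 10; y[2] = 2×2 = 4

[4, 10, 4]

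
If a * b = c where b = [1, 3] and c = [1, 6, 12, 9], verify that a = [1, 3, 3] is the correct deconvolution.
Forward-compute [1, 3, 3] * [1, 3]: c[0] = 1×1 = 1; c[1] = 1×3 + 3×1 = 6; c[2] = 3×3 + 3×1 = 12; c[3] = 3×3 = 9 → [1, 6, 12, 9]. Matches given c = [1, 6, 12, 9], so verified.

Verified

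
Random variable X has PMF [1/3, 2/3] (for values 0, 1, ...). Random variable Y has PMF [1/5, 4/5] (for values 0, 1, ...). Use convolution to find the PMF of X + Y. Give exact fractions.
P(X+Y=k) = Σ_i P(X=i)·P(Y=k-i) — a convolution of [1/3, 2/3] and [1/5, 4/5]. P(X+Y=0) = (1/3)×(1/5) = 1/15; P(X+Y=1) = (1/3)×(4/5) + (2/3)×(1/5) = 4/15 + 2/15 = 2/5; P(X+Y=2) = (2/3)×(4/5) = 8/15. PMF: [1/15, 2/5, 8/15] (sums to 1 ✓)

[1/15, 2/5, 8/15]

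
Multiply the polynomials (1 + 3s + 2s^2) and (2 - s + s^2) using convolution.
Ascending coefficients: a = [1, 3, 2], b = [2, -1, 1]. c[0] = 1×2 = 2; c[1] = 1×-1 + 3×2 = 5; c[2] = 1×1 + 3×-1 + 2×2 = 2; c[3] = 3×1 + 2×-1 = 1; c[4] = 2×1 = 2. Result coefficients: [2, 5, 2, 1, 2] → 2 + 5s + 2s^2 + s^3 + 2s^4

2 + 5s + 2s^2 + s^3 + 2s^4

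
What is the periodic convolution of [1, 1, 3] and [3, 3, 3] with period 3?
Use y[k] = Σ_j s[j]·t[(k-j) mod 3]. y[0] = 1×3 + 1×3 + 3×3 = 15; y[1] = 1×3 + 1×3 + 3×3 = 15; y[2] = 1×3 + 1×3 + 3×3 = 15. Result: [15, 15, 15]

[15, 15, 15]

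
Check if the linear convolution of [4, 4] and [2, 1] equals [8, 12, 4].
Recompute linear convolution of [4, 4] and [2, 1]: y[0] = 4×2 = 8; y[1] = 4×1 + 4×2 = 12; y[2] = 4×1 = 4 → [8, 12, 4]. Given [8, 12, 4] matches, so answer: Yes

Yes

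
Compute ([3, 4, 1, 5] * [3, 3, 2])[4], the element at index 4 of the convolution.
Use y[k] = Σ_i a[i]·b[k-i] at k=4. y[4] = 1×2 + 5×3 = 17

17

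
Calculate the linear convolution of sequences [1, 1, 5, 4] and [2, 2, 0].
y[0] = 1×2 = 2; y[1] = 1×2 + 1×2 = 4; y[2] = 1×0 + 1×2 + 5×2 = 12; y[3] = 1×0 + 5×2 + 4×2 = 18; y[4] = 5×0 + 4×2 = 8; y[5] = 4×0 = 0

[2, 4, 12, 18, 8, 0]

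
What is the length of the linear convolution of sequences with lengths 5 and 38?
Linear/full convolution length: m + n - 1 = 5 + 38 - 1 = 42

42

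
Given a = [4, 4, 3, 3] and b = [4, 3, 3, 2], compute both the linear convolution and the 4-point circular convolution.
Linear: y_lin[0] = 4×4 = 16; y_lin[1] = 4×3 + 4×4 = 28; y_lin[2] = 4×3 + 4×3 + 3×4 = 36; y_lin[3] = 4×2 + 4×3 + 3×3 + 3×4 = 41; y_lin[4] = 4×2 + 3×3 + 3×3 = 26; y_lin[5] = 3×2 + 3×3 = 15; y_lin[6] = 3×2 = 6 → [16, 28, 36, 41, 26, 15, 6]. Circular (length 4): y[0] = 4×4 + 4×2 + 3×3 + 3×3 = 42; y[1] = 4×3 + 4×4 + 3×2 + 3×3 = 43; y[2] = 4×3 + 4×3 + 3×4 + 3×2 = 42; y[3] = 4×2 + 4×3 + 3×3 + 3×4 = 41 → [42, 43, 42, 41]

Linear: [16, 28, 36, 41, 26, 15, 6], Circular: [42, 43, 42, 41]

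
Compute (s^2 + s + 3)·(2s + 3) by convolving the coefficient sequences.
Ascending coefficients: a = [3, 1, 1], b = [3, 2]. c[0] = 3×3 = 9; c[1] = 3×2 + 1×3 = 9; c[2] = 1×2 + 1×3 = 5; c[3] = 1×2 = 2. Result coefficients: [9, 9, 5, 2] → 2s^3 + 5s^2 + 9s + 9

2s^3 + 5s^2 + 9s + 9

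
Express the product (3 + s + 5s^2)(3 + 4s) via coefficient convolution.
Ascending coefficients: a = [3, 1, 5], b = [3, 4]. c[0] = 3×3 = 9; c[1] = 3×4 + 1×3 = 15; c[2] = 1×4 + 5×3 = 19; c[3] = 5×4 = 20. Result coefficients: [9, 15, 19, 20] → 9 + 15s + 19s^2 + 20s^3

9 + 15s + 19s^2 + 20s^3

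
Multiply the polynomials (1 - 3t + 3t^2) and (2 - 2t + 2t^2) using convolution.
Ascending coefficients: a = [1, -3, 3], b = [2, -2, 2]. c[0] = 1×2 = 2; c[1] = 1×-2 + -3×2 = -8; c[2] = 1×2 + -3×-2 + 3×2 = 14; c[3] = -3×2 + 3×-2 = -12; c[4] = 3×2 = 6. Result coefficients: [2, -8, 14, -12, 6] → 2 - 8t + 14t^2 - 12t^3 + 6t^4

2 - 8t + 14t^2 - 12t^3 + 6t^4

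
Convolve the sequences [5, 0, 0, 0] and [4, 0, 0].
y[0] = 5×4 = 20; y[1] = 5×0 + 0×4 = 0; y[2] = 5×0 + 0×0 + 0×4 = 0; y[3] = 0×0 + 0×0 + 0×4 = 0; y[4] = 0×0 + 0×0 = 0; y[5] = 0×0 = 0

[20, 0, 0, 0, 0, 0]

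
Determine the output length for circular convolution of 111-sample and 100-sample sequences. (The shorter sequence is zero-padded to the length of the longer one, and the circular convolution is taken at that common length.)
Circular convolution (zero-padding the shorter input) has length max(m, n) = max(111, 100) = 111

111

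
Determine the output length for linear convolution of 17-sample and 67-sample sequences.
Linear/full convolution length: m + n - 1 = 17 + 67 - 1 = 83

83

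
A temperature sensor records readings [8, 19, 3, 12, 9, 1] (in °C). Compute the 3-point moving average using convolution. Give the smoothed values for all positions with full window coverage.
3-point moving average kernel = [1, 1, 1]. Apply in 'valid' mode (full window coverage): avg[0] = (8 + 19 + 3) / 3 = 10.0; avg[1] = (19 + 3 + 12) / 3 = 11.33; avg[2] = (3 + 12 + 9) / 3 = 8.0; avg[3] = (12 + 9 + 1) / 3 = 7.33. Smoothed values: [10.0, 11.33, 8.0, 7.33]

[10.0, 11.33, 8.0, 7.33]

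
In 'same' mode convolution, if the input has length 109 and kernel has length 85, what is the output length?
'Same' mode returns an output with the same length as the input: 109

109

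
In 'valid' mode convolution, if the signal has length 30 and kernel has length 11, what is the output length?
'Valid' mode counts only positions where the kernel fully overlaps the signal: m - n + 1 = 30 - 11 + 1 = 20

20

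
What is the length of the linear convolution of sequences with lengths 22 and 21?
Linear/full convolution length: m + n - 1 = 22 + 21 - 1 = 42

42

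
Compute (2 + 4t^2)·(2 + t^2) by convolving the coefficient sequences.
Ascending coefficients: a = [2, 0, 4], b = [2, 0, 1]. c[0] = 2×2 = 4; c[1] = 2×0 + 0×2 = 0; c[2] = 2×1 + 0×0 + 4×2 = 10; c[3] = 0×1 + 4×0 = 0; c[4] = 4×1 = 4. Result coefficients: [4, 0, 10, 0, 4] → 4 + 10t^2 + 4t^4

4 + 10t^2 + 4t^4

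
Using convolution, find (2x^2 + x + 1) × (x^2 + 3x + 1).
Ascending coefficients: a = [1, 1, 2], b = [1, 3, 1]. c[0] = 1×1 = 1; c[1] = 1×3 + 1×1 = 4; c[2] = 1×1 + 1×3 + 2×1 = 6; c[3] = 1×1 + 2×3 = 7; c[4] = 2×1 = 2. Result coefficients: [1, 4, 6, 7, 2] → 2x^4 + 7x^3 + 6x^2 + 4x + 1

2x^4 + 7x^3 + 6x^2 + 4x + 1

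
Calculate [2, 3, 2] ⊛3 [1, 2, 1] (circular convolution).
Use y[k] = Σ_j f[j]·g[(k-j) mod 3]. y[0] = 2×1 + 3×1 + 2×2 = 9; y[1] = 2×2 + 3×1 + 2×1 = 9; y[2] = 2×1 + 3×2 + 2×1 = 10. Result: [9, 9, 10]

[9, 9, 10]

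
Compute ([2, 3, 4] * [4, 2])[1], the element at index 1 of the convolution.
Use y[k] = Σ_i a[i]·b[k-i] at k=1. y[1] = 2×2 + 3×4 = 16

16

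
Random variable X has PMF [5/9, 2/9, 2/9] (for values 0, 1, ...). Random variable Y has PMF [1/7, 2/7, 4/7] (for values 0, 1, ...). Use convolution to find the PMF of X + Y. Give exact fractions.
P(X+Y=k) = Σ_i P(X=i)·P(Y=k-i) — a convolution of [5/9, 2/9, 2/9] and [1/7, 2/7, 4/7]. P(X+Y=0) = (5/9)×(1/7) = 5/63; P(X+Y=1) = (5/9)×(2/7) + (2/9)×(1/7) = 10/63 + 2/63 = 4/21; P(X+Y=2) = (5/9)×(4/7) + (2/9)×(2/7) + (2/9)×(1/7) = 20/63 + 4/63 + 2/63 = 26/63; P(X+Y=3) = (2/9)×(4/7) + (2/9)×(2/7) = 8/63 + 4/63 = 4/21; P(X+Y=4) = (2/9)×(4/7) = 8/63. PMF: [5/63, 4/21, 26/63, 4/21, 8/63] (sums to 1 ✓)

[5/63, 4/21, 26/63, 4/21, 8/63]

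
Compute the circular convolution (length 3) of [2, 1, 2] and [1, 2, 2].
Use y[k] = Σ_j f[j]·g[(k-j) mod 3]. y[0] = 2×1 + 1×2 + 2×2 = 8; y[1] = 2×2 + 1×1 + 2×2 = 9; y[2] = 2×2 + 1×2 + 2×1 = 8. Result: [8, 9, 8]

[8, 9, 8]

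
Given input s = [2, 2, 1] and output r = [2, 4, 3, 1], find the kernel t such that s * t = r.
Output length 4 = len(s) + len(t) - 1 ⇒ len(t) = 2. Solve t forward using t[k] = (r[k] - Σ_{i≥1} s[i]·t[k-i]) / s[0]: t[0] = r[0] / s[0] = 2 / 2 = 1; t[1] = (r[1] - 2×1) / s[0] = (4 - 2×1) / 2 = 1. So t = [1, 1]. Forward-check [2, 2, 1] * [1, 1]: r[0] = 2×1 = 2; r[1] = 2×1 + 2×1 = 4; r[2] = 2×1 + 1×1 = 3; r[3] = 1×1 = 1 → [2, 4, 3, 1] ✓

[1, 1]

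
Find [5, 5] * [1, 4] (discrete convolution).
y[0] = 5×1 = 5; y[1] = 5×4 + 5×1 = 25; y[2] = 5×4 = 20

[5, 25, 20]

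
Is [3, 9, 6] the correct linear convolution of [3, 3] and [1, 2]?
Recompute linear convolution of [3, 3] and [1, 2]: y[0] = 3×1 = 3; y[1] = 3×2 + 3×1 = 9; y[2] = 3×2 = 6 → [3, 9, 6]. Given [3, 9, 6] matches, so answer: Yes

Yes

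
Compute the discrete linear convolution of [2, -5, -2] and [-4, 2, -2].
y[0] = 2×-4 = -8; y[1] = 2×2 + -5×-4 = 24; y[2] = 2×-2 + -5×2 + -2×-4 = -6; y[3] = -5×-2 + -2×2 = 6; y[4] = -2×-2 = 4

[-8, 24, -6, 6, 4]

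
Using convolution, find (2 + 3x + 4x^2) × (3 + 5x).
Ascending coefficients: a = [2, 3, 4], b = [3, 5]. c[0] = 2×3 = 6; c[1] = 2×5 + 3×3 = 19; c[2] = 3×5 + 4×3 = 27; c[3] = 4×5 = 20. Result coefficients: [6, 19, 27, 20] → 6 + 19x + 27x^2 + 20x^3

6 + 19x + 27x^2 + 20x^3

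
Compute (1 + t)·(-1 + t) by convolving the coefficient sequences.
Ascending coefficients: a = [1, 1], b = [-1, 1]. c[0] = 1×-1 = -1; c[1] = 1×1 + 1×-1 = 0; c[2] = 1×1 = 1. Result coefficients: [-1, 0, 1] → -1 + t^2

-1 + t^2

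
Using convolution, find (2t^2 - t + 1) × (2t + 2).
Ascending coefficients: a = [1, -1, 2], b = [2, 2]. c[0] = 1×2 = 2; c[1] = 1×2 + -1×2 = 0; c[2] = -1×2 + 2×2 = 2; c[3] = 2×2 = 4. Result coefficients: [2, 0, 2, 4] → 4t^3 + 2t^2 + 2

4t^3 + 2t^2 + 2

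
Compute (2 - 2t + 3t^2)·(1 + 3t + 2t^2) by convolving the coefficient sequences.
Ascending coefficients: a = [2, -2, 3], b = [1, 3, 2]. c[0] = 2×1 = 2; c[1] = 2×3 + -2×1 = 4; c[2] = 2×2 + -2×3 + 3×1 = 1; c[3] = -2×2 + 3×3 = 5; c[4] = 3×2 = 6. Result coefficients: [2, 4, 1, 5, 6] → 2 + 4t + t^2 + 5t^3 + 6t^4

2 + 4t + t^2 + 5t^3 + 6t^4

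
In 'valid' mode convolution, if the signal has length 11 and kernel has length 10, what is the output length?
'Valid' mode counts only positions where the kernel fully overlaps the signal: m - n + 1 = 11 - 10 + 1 = 2

2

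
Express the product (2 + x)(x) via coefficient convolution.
Ascending coefficients: a = [2, 1], b = [0, 1]. c[0] = 2×0 = 0; c[1] = 2×1 + 1×0 = 2; c[2] = 1×1 = 1. Result coefficients: [0, 2, 1] → 2x + x^2

2x + x^2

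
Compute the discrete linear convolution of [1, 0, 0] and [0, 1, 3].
y[0] = 1×0 = 0; y[1] = 1×1 + 0×0 = 1; y[2] = 1×3 + 0×1 + 0×0 = 3; y[3] = 0×3 + 0×1 = 0; y[4] = 0×3 = 0

[0, 1, 3, 0, 0]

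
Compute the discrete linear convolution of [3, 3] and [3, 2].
y[0] = 3×3 = 9; y[1] = 3×2 + 3×3 = 15; y[2] = 3×2 = 6

[9, 15, 6]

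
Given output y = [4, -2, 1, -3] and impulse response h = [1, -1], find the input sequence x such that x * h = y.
Deconvolve y=[4, -2, 1, -3] by h=[1, -1]. Since h[0]=1, solve forward: x[0] = y[0] / 1 = 4; x[1] = (y[1] - 4×-1) / 1 = 2; x[2] = (y[2] - 2×-1) / 1 = 3. So x = [4, 2, 3]. Check by forward convolution: y[0] = 4×1 = 4; y[1] = 4×-1 + 2×1 = -2; y[2] = 2×-1 + 3×1 = 1; y[3] = 3×-1 = -3

[4, 2, 3]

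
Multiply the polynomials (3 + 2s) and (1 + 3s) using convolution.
Ascending coefficients: a = [3, 2], b = [1, 3]. c[0] = 3×1 = 3; c[1] = 3×3 + 2×1 = 11; c[2] = 2×3 = 6. Result coefficients: [3, 11, 6] → 3 + 11s + 6s^2

3 + 11s + 6s^2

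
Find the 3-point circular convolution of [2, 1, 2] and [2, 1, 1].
Use y[k] = Σ_j f[j]·g[(k-j) mod 3]. y[0] = 2×2 + 1×1 + 2×1 = 7; y[1] = 2×1 + 1×2 + 2×1 = 6; y[2] = 2×1 + 1×1 + 2×2 = 7. Result: [7, 6, 7]

[7, 6, 7]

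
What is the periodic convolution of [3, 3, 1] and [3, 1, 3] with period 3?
Use y[k] = Σ_j s[j]·t[(k-j) mod 3]. y[0] = 3×3 + 3×3 + 1×1 = 19; y[1] = 3×1 + 3×3 + 1×3 = 15; y[2] = 3×3 + 3×1 + 1×3 = 15. Result: [19, 15, 15]

[19, 15, 15]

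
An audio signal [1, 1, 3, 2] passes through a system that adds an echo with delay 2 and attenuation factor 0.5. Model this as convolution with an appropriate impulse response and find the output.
Direct-path + delayed-attenuated-path model → impulse response h = [1, 0, 0.5] (1 at lag 0, 0.5 at lag 2). Output y[n] = x[n] + 0.5·x[n - 2] (with x[n] = 0 outside 0..3): y[0] = 1 + 0.5×0 = 1; y[1] = 1 + 0.5×0 = 1; y[2] = 3 + 0.5×1 = 3.5; y[3] = 2 + 0.5×1 = 2.5; y[4] = 0 + 0.5×3 = 1.5; y[5] = 0 + 0.5×2 = 1.0. So y = [1, 1, 3.5, 2.5, 1.5, 1.0]

[1, 1, 3.5, 2.5, 1.5, 1.0]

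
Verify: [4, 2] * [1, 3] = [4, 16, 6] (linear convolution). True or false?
Recompute linear convolution of [4, 2] and [1, 3]: y[0] = 4×1 = 4; y[1] = 4×3 + 2×1 = 14; y[2] = 2×3 = 6 → [4, 14, 6]. Compare to given [4, 16, 6]: they differ at index 1: given 16, correct 14, so answer: No

No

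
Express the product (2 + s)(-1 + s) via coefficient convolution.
Ascending coefficients: a = [2, 1], b = [-1, 1]. c[0] = 2×-1 = -2; c[1] = 2×1 + 1×-1 = 1; c[2] = 1×1 = 1. Result coefficients: [-2, 1, 1] → -2 + s + s^2

-2 + s + s^2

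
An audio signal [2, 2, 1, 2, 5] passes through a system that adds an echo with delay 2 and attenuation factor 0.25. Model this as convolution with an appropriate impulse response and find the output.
Direct-path + delayed-attenuated-path model → impulse response h = [1, 0, 0.25] (1 at lag 0, 0.25 at lag 2). Output y[n] = x[n] + 0.25·x[n - 2] (with x[n] = 0 outside 0..4): y[0] = 2 + 0.25×0 = 2; y[1] = 2 + 0.25×0 = 2; y[2] = 1 + 0.25×2 = 1.5; y[3] = 2 + 0.25×2 = 2.5; y[4] = 5 + 0.25×1 = 5.25; y[5] = 0 + 0.25×2 = 0.5; y[6] = 0 + 0.25×5 = 1.25. So y = [2, 2, 1.5, 2.5, 5.25, 0.5, 1.25]

[2, 2, 1.5, 2.5, 5.25, 0.5, 1.25]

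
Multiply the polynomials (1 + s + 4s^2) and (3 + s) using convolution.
Ascending coefficients: a = [1, 1, 4], b = [3, 1]. c[0] = 1×3 = 3; c[1] = 1×1 + 1×3 = 4; c[2] = 1×1 + 4×3 = 13; c[3] = 4×1 = 4. Result coefficients: [3, 4, 13, 4] → 3 + 4s + 13s^2 + 4s^3

3 + 4s + 13s^2 + 4s^3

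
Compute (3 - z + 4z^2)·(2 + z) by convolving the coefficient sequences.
Ascending coefficients: a = [3, -1, 4], b = [2, 1]. c[0] = 3×2 = 6; c[1] = 3×1 + -1×2 = 1; c[2] = -1×1 + 4×2 = 7; c[3] = 4×1 = 4. Result coefficients: [6, 1, 7, 4] → 6 + z + 7z^2 + 4z^3

6 + z + 7z^2 + 4z^3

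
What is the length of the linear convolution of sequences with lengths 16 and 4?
Linear/full convolution length: m + n - 1 = 16 + 4 - 1 = 19

19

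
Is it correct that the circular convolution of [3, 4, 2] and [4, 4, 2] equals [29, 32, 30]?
Recompute circular convolution of [3, 4, 2] and [4, 4, 2]: y[0] = 3×4 + 4×2 + 2×4 = 28; y[1] = 3×4 + 4×4 + 2×2 = 32; y[2] = 3×2 + 4×4 + 2×4 = 30 → [28, 32, 30]. Compare to given [29, 32, 30]: they differ at index 0: given 29, correct 28, so answer: No

No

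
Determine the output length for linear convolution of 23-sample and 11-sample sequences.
Linear/full convolution length: m + n - 1 = 23 + 11 - 1 = 33

33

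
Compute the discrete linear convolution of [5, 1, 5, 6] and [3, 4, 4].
y[0] = 5×3 = 15; y[1] = 5×4 + 1×3 = 23; y[2] = 5×4 + 1×4 + 5×3 = 39; y[3] = 1×4 + 5×4 + 6×3 = 42; y[4] = 5×4 + 6×4 = 44; y[5] = 6×4 = 24

[15, 23, 39, 42, 44, 24]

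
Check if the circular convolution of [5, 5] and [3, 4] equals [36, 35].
Recompute circular convolution of [5, 5] and [3, 4]: y[0] = 5×3 + 5×4 = 35; y[1] = 5×4 + 5×3 = 35 → [35, 35]. Compare to given [36, 35]: they differ at index 0: given 36, correct 35, so answer: No

No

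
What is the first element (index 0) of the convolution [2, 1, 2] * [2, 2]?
Use y[k] = Σ_i a[i]·b[k-i] at k=0. y[0] = 2×2 = 4

4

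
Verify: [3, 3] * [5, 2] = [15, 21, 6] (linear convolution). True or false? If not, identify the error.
Recompute linear convolution of [3, 3] and [5, 2]: y[0] = 3×5 = 15; y[1] = 3×2 + 3×5 = 21; y[2] = 3×2 = 6 → [15, 21, 6]. Given [15, 21, 6] matches, so answer: Yes

Yes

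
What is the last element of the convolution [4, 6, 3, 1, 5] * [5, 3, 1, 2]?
Use y[k] = Σ_i a[i]·b[k-i] at k=7. y[7] = 5×2 = 10

10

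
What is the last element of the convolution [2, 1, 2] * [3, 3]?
Use y[k] = Σ_i a[i]·b[k-i] at k=3. y[3] = 2×3 = 6

6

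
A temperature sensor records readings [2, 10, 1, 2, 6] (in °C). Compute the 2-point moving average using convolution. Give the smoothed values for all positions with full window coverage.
2-point moving average kernel = [1, 1]. Apply in 'valid' mode (full window coverage): avg[0] = (2 + 10) / 2 = 6.0; avg[1] = (10 + 1) / 2 = 5.5; avg[2] = (1 + 2) / 2 = 1.5; avg[3] = (2 + 6) / 2 = 4.0. Smoothed values: [6.0, 5.5, 1.5, 4.0]

[6.0, 5.5, 1.5, 4.0]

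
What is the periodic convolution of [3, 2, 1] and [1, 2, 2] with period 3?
Use y[k] = Σ_j s[j]·t[(k-j) mod 3]. y[0] = 3×1 + 2×2 + 1×2 = 9; y[1] = 3×2 + 2×1 + 1×2 = 10; y[2] = 3×2 + 2×2 + 1×1 = 11. Result: [9, 10, 11]

[9, 10, 11]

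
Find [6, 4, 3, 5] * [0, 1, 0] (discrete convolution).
y[0] = 6×0 = 0; y[1] = 6×1 + 4×0 = 6; y[2] = 6×0 + 4×1 + 3×0 = 4; y[3] = 4×0 + 3×1 + 5×0 = 3; y[4] = 3×0 + 5×1 = 5; y[5] = 5×0 = 0

[0, 6, 4, 3, 5, 0]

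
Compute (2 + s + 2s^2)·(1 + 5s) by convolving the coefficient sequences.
Ascending coefficients: a = [2, 1, 2], b = [1, 5]. c[0] = 2×1 = 2; c[1] = 2×5 + 1×1 = 11; c[2] = 1×5 + 2×1 = 7; c[3] = 2×5 = 10. Result coefficients: [2, 11, 7, 10] → 2 + 11s + 7s^2 + 10s^3

2 + 11s + 7s^2 + 10s^3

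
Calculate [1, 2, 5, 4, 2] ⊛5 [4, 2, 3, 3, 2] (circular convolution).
Use y[k] = Σ_j f[j]·g[(k-j) mod 5]. y[0] = 1×4 + 2×2 + 5×3 + 4×3 + 2×2 = 39; y[1] = 1×2 + 2×4 + 5×2 + 4×3 + 2×3 = 38; y[2] = 1×3 + 2×2 + 5×4 + 4×2 + 2×3 = 41; y[3] = 1×3 + 2×3 + 5×2 + 4×4 + 2×2 = 39; y[4] = 1×2 + 2×3 + 5×3 + 4×2 + 2×4 = 39. Result: [39, 38, 41, 39, 39]

[39, 38, 41, 39, 39]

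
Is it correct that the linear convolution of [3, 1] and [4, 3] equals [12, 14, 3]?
Recompute linear convolution of [3, 1] and [4, 3]: y[0] = 3×4 = 12; y[1] = 3×3 + 1×4 = 13; y[2] = 1×3 = 3 → [12, 13, 3]. Compare to given [12, 14, 3]: they differ at index 1: given 14, correct 13, so answer: No

No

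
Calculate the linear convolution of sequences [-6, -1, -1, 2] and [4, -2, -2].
y[0] = -6×4 = -24; y[1] = -6×-2 + -1×4 = 8; y[2] = -6×-2 + -1×-2 + -1×4 = 10; y[3] = -1×-2 + -1×-2 + 2×4 = 12; y[4] = -1×-2 + 2×-2 = -2; y[5] = 2×-2 = -4

[-24, 8, 10, 12, -2, -4]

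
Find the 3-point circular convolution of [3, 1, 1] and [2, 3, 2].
Use y[k] = Σ_j x[j]·h[(k-j) mod 3]. y[0] = 3×2 + 1×2 + 1×3 = 11; y[1] = 3×3 + 1×2 + 1×2 = 13; y[2] = 3×2 + 1×3 + 1×2 = 11. Result: [11, 13, 11]

[11, 13, 11]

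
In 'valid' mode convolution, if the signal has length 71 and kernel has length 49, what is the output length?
'Valid' mode counts only positions where the kernel fully overlaps the signal: m - n + 1 = 71 - 49 + 1 = 23

23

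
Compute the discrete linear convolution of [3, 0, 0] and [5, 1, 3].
y[0] = 3×5 = 15; y[1] = 3×1 + 0×5 = 3; y[2] = 3×3 + 0×1 + 0×5 = 9; y[3] = 0×3 + 0×1 = 0; y[4] = 0×3 = 0

[15, 3, 9, 0, 0]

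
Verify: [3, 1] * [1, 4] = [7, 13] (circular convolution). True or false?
Recompute circular convolution of [3, 1] and [1, 4]: y[0] = 3×1 + 1×4 = 7; y[1] = 3×4 + 1×1 = 13 → [7, 13]. Given [7, 13] matches, so answer: Yes

Yes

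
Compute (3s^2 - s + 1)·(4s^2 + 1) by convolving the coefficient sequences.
Ascending coefficients: a = [1, -1, 3], b = [1, 0, 4]. c[0] = 1×1 = 1; c[1] = 1×0 + -1×1 = -1; c[2] = 1×4 + -1×0 + 3×1 = 7; c[3] = -1×4 + 3×0 = -4; c[4] = 3×4 = 12. Result coefficients: [1, -1, 7, -4, 12] → 12s^4 - 4s^3 + 7s^2 - s + 1

12s^4 - 4s^3 + 7s^2 - s + 1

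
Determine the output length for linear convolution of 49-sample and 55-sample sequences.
Linear/full convolution length: m + n - 1 = 49 + 55 - 1 = 103

103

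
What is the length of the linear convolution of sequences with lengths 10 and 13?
Linear/full convolution length: m + n - 1 = 10 + 13 - 1 = 22

22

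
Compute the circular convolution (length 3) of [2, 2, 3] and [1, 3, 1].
Use y[k] = Σ_j u[j]·v[(k-j) mod 3]. y[0] = 2×1 + 2×1 + 3×3 = 13; y[1] = 2×3 + 2×1 + 3×1 = 11; y[2] = 2×1 + 2×3 + 3×1 = 11. Result: [13, 11, 11]

[13, 11, 11]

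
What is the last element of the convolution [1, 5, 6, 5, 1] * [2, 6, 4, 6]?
Use y[k] = Σ_i a[i]·b[k-i] at k=7. y[7] = 1×6 = 6

6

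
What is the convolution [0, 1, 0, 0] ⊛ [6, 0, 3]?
y[0] = 0×6 = 0; y[1] = 0×0 + 1×6 = 6; y[2] = 0×3 + 1×0 + 0×6 = 0; y[3] = 1×3 + 0×0 + 0×6 = 3; y[4] = 0×3 + 0×0 = 0; y[5] = 0×3 = 0

[0, 6, 0, 3, 0, 0]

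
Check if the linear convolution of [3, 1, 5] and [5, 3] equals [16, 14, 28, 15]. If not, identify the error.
Recompute linear convolution of [3, 1, 5] and [5, 3]: y[0] = 3×5 = 15; y[1] = 3×3 + 1×5 = 14; y[2] = 1×3 + 5×5 = 28; y[3] = 5×3 = 15 → [15, 14, 28, 15]. Compare to given [16, 14, 28, 15]: they differ at index 0: given 16, correct 15, so answer: No

No. Error at index 0: given 16, correct 15.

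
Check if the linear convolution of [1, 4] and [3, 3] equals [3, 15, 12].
Recompute linear convolution of [1, 4] and [3, 3]: y[0] = 1×3 = 3; y[1] = 1×3 + 4×3 = 15; y[2] = 4×3 = 12 → [3, 15, 12]. Given [3, 15, 12] matches, so answer: Yes

Yes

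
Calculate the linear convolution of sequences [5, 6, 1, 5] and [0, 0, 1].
y[0] = 5×0 = 0; y[1] = 5×0 + 6×0 = 0; y[2] = 5×1 + 6×0 + 1×0 = 5; y[3] = 6×1 + 1×0 + 5×0 = 6; y[4] = 1×1 + 5×0 = 1; y[5] = 5×1 = 5

[0, 0, 5, 6, 1, 5]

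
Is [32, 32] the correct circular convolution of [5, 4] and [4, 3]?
Recompute circular convolution of [5, 4] and [4, 3]: y[0] = 5×4 + 4×3 = 32; y[1] = 5×3 + 4×4 = 31 → [32, 31]. Compare to given [32, 32]: they differ at index 1: given 32, correct 31, so answer: No

No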